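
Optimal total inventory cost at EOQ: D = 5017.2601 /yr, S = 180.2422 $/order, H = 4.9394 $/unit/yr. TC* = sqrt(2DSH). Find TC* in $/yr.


2*D*S*H = 8933616.1578
TC* = sqrt(8933616.1578) = 2988.9155

2988.9155 $/yr


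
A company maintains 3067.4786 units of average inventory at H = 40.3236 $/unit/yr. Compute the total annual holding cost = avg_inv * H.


Cost = 3067.4786 * 40.3236 = 123691.7801

123691.7801 $/yr


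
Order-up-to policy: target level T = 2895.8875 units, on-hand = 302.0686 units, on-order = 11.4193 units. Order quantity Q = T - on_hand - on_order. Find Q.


Inventory position = OH + OO = 302.0686 + 11.4193 = 313.4879
Q = 2895.8875 - 313.4879 = 2582.3996

2582.3996 units


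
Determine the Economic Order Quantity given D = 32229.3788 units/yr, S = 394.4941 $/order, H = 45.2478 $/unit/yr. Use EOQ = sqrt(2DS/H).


2*D*S = 2 * 32229.3788 * 394.4941 = 25428599.5665
2*D*S/H = 561985.3245
EOQ = sqrt(561985.3245) = 749.6568

749.6568 units


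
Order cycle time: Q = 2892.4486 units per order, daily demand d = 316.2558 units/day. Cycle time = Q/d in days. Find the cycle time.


Cycle = 2892.4486 / 316.2558 = 9.1459

9.1459 days


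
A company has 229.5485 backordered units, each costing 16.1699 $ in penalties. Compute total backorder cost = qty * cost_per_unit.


Total = 229.5485 * 16.1699 = 3711.7763

3711.7763 $


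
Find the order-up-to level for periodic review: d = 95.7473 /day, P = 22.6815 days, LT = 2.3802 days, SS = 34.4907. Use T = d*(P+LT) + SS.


P + LT = 25.0617
d*(P+LT) = 95.7473 * 25.0617 = 2399.5901
T = 2399.5901 + 34.4907 = 2434.0808

2434.0808 units


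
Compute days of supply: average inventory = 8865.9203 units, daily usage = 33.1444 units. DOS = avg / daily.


DOS = 8865.9203 / 33.1444 = 267.4938

267.4938 days


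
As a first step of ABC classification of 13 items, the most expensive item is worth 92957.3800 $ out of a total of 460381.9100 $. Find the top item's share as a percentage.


Top item = 92957.3800
Total = 460381.9100
Percentage = 92957.3800 / 460381.9100 * 100 = 20.1914

20.1914%


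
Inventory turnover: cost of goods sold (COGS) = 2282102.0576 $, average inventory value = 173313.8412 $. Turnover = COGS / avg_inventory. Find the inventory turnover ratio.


Turnover = 2282102.0576 / 173313.8412 = 13.1675

13.1675


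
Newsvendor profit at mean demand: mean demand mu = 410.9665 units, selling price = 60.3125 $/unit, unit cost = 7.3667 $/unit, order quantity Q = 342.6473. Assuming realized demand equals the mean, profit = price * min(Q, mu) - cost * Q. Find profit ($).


Sales at mu = min(342.6473, 410.9665) = 342.6473
Revenue = 60.3125 * 342.6473 = 20665.9153
Total cost = 7.3667 * 342.6473 = 2524.1799
Profit = 20665.9153 - 2524.1799 = 18141.7354

18141.7354 $


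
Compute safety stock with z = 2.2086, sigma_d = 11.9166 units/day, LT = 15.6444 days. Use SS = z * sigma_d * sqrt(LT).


sqrt(LT) = sqrt(15.6444) = 3.9553
SS = 2.2086 * 11.9166 * 3.9553 = 104.0996

104.0996 units


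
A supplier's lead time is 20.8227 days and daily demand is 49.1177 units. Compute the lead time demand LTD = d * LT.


LTD = 49.1177 * 20.8227 = 1022.7631

1022.7631 units


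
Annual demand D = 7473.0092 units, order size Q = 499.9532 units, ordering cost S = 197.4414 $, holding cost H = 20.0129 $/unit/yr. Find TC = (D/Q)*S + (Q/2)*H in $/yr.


Ordering cost = D*S/Q = 2951.2390
Holding cost = Q*H/2 = 5002.7567
TC = 2951.2390 + 5002.7567 = 7953.9957

7953.9957 $/yr


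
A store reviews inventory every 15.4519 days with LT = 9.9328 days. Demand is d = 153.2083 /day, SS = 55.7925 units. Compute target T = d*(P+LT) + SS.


P + LT = 25.3847
d*(P+LT) = 153.2083 * 25.3847 = 3889.1467
T = 3889.1467 + 55.7925 = 3944.9392

3944.9392 units


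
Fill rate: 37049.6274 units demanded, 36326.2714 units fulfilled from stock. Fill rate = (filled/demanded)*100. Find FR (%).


FR = 36326.2714 / 37049.6274 * 100 = 98.0476

98.0476%


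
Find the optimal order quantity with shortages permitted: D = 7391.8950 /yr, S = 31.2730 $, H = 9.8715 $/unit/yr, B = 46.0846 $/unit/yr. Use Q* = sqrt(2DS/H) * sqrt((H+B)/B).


sqrt(2DS/H) = 216.4144
sqrt((H+B)/B) = 1.1019
Q* = 216.4144 * 1.1019 = 238.4690

238.4690 units


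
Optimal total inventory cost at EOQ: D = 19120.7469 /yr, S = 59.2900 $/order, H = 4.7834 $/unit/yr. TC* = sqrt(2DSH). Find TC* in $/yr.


2*D*S*H = 10845585.3900
TC* = sqrt(10845585.3900) = 3293.2636

3293.2636 $/yr


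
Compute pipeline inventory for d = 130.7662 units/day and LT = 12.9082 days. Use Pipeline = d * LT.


Pipeline = 130.7662 * 12.9082 = 1687.9563

1687.9563 units


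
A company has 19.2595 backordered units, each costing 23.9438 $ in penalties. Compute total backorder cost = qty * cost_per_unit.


Total = 19.2595 * 23.9438 = 461.1456

461.1456 $


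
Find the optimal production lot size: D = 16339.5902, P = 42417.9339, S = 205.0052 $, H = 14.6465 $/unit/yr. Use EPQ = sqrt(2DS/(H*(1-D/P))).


1 - D/P = 1 - 0.3852 = 0.6148
H*(1-D/P) = 9.0046
2DS = 6699401.9137
EPQ = sqrt(743997.8546) = 862.5531

862.5531 units


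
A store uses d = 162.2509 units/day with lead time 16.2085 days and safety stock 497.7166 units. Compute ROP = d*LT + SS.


d*LT = 162.2509 * 16.2085 = 2629.8437
ROP = 2629.8437 + 497.7166 = 3127.5603

3127.5603 units


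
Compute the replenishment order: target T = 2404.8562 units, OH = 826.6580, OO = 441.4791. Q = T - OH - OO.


Inventory position = OH + OO = 826.6580 + 441.4791 = 1268.1371
Q = 2404.8562 - 1268.1371 = 1136.7191

1136.7191 units


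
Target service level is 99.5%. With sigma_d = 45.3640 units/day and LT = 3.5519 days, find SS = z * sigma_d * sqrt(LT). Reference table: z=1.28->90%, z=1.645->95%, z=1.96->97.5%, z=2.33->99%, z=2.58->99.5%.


From the table, SL = 99.5% corresponds to z = 2.58
sqrt(LT) = sqrt(3.5519) = 1.8846
SS = 2.58 * 45.3640 * 1.8846 = 220.5776

220.5776 units


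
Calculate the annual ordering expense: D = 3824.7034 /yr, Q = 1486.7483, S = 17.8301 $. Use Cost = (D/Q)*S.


Number of orders = D/Q = 2.5725
Cost = 2.5725 * 17.8301 = 45.8685

45.8685 $/yr


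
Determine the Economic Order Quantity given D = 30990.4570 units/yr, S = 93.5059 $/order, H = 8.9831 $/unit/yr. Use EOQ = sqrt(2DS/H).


2*D*S = 2 * 30990.4570 * 93.5059 = 5795581.1464
2*D*S/H = 645164.9371
EOQ = sqrt(645164.9371) = 803.2216

803.2216 units


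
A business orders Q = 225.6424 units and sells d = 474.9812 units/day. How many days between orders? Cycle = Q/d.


Cycle = 225.6424 / 474.9812 = 0.4751

0.4751 days


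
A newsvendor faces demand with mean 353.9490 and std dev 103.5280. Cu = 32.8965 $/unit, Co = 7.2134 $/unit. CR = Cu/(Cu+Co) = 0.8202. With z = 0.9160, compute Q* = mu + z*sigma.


CR = Cu/(Cu+Co) = 32.8965/(32.8965+7.2134) = 0.8202
z = 0.9160
Q* = 353.9490 + 0.9160 * 103.5280 = 448.7806

448.7806 units


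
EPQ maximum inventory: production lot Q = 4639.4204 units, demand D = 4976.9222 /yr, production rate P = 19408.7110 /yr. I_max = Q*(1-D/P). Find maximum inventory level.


D/P = 0.2564
1 - D/P = 0.7436
I_max = 4639.4204 * 0.7436 = 3449.7466

3449.7466 units


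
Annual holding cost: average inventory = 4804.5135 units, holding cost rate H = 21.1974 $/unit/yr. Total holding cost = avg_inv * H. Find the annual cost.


Cost = 4804.5135 * 21.1974 = 101843.1945

101843.1945 $/yr


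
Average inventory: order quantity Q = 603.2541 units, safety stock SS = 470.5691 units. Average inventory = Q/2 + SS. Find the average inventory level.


Q/2 = 301.6270
Avg = 301.6270 + 470.5691 = 772.1961

772.1961 units


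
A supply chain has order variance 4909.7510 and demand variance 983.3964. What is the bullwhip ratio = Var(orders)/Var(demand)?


BW = 4909.7510 / 983.3964 = 4.9926

4.9926


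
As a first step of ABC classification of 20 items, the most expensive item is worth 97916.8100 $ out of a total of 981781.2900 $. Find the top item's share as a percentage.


Top item = 97916.8100
Total = 981781.2900
Percentage = 97916.8100 / 981781.2900 * 100 = 9.9734

9.9734%


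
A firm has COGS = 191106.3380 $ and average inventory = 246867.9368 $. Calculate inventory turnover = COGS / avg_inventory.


Turnover = 191106.3380 / 246867.9368 = 0.7741

0.7741


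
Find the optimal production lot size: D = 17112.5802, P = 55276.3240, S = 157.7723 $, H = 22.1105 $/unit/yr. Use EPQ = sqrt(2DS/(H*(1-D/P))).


1 - D/P = 1 - 0.3096 = 0.6904
H*(1-D/P) = 15.2655
2DS = 5399782.2742
EPQ = sqrt(353725.0912) = 594.7479

594.7479 units


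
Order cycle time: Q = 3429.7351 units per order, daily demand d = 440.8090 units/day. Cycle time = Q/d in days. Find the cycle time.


Cycle = 3429.7351 / 440.8090 = 7.7805

7.7805 days


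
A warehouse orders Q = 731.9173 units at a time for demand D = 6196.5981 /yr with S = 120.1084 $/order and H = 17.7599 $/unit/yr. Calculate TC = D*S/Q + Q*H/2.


Ordering cost = D*S/Q = 1016.8683
Holding cost = Q*H/2 = 6499.3890
TC = 1016.8683 + 6499.3890 = 7516.2573

7516.2573 $/yr


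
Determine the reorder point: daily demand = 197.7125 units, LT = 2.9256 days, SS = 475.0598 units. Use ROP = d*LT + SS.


d*LT = 197.7125 * 2.9256 = 578.4277
ROP = 578.4277 + 475.0598 = 1053.4875

1053.4875 units


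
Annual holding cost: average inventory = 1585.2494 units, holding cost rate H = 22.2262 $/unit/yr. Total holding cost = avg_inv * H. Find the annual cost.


Cost = 1585.2494 * 22.2262 = 35234.0702

35234.0702 $/yr


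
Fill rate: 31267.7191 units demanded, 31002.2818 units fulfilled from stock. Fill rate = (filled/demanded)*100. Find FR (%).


FR = 31002.2818 / 31267.7191 * 100 = 99.1511

99.1511%


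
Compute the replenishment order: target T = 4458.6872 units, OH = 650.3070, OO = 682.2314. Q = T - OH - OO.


Inventory position = OH + OO = 650.3070 + 682.2314 = 1332.5384
Q = 4458.6872 - 1332.5384 = 3126.1488

3126.1488 units


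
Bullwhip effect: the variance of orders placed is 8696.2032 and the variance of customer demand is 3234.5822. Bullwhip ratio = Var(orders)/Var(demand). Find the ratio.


BW = 8696.2032 / 3234.5822 = 2.6885

2.6885


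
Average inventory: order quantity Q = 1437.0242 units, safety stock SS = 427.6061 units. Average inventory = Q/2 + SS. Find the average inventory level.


Q/2 = 718.5121
Avg = 718.5121 + 427.6061 = 1146.1182

1146.1182 units


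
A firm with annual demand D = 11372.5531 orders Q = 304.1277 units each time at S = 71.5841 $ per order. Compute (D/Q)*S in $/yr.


Number of orders = D/Q = 37.3940
Cost = 37.3940 * 71.5841 = 2676.8163

2676.8163 $/yr


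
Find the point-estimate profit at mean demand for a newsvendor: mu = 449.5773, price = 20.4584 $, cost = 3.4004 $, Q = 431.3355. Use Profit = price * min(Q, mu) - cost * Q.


Sales at mu = min(431.3355, 449.5773) = 431.3355
Revenue = 20.4584 * 431.3355 = 8824.4342
Total cost = 3.4004 * 431.3355 = 1466.7132
Profit = 8824.4342 - 1466.7132 = 7357.7210

7357.7210 $


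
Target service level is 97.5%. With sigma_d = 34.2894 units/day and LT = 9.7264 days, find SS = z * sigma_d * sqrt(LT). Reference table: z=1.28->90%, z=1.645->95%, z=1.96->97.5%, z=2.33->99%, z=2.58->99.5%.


From the table, SL = 97.5% corresponds to z = 1.96
sqrt(LT) = sqrt(9.7264) = 3.1187
SS = 1.96 * 34.2894 * 3.1187 = 209.6004

209.6004 units


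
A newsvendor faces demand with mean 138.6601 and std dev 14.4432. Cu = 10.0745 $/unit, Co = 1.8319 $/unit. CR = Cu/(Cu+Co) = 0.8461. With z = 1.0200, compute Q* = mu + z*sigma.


CR = Cu/(Cu+Co) = 10.0745/(10.0745+1.8319) = 0.8461
z = 1.0200
Q* = 138.6601 + 1.0200 * 14.4432 = 153.3922

153.3922 units


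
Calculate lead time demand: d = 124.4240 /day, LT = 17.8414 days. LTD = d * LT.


LTD = 124.4240 * 17.8414 = 2219.8984

2219.8984 units


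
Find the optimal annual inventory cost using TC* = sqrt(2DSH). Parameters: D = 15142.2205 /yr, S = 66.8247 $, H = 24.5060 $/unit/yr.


2*D*S*H = 49593985.2622
TC* = sqrt(49593985.2622) = 7042.2997

7042.2997 $/yr


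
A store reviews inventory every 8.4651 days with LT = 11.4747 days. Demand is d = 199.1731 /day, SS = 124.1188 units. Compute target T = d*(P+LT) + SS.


P + LT = 19.9398
d*(P+LT) = 199.1731 * 19.9398 = 3971.4718
T = 3971.4718 + 124.1188 = 4095.5906

4095.5906 units


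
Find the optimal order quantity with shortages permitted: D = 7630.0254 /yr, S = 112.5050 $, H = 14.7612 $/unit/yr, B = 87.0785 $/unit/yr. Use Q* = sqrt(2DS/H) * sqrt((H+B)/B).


sqrt(2DS/H) = 341.0382
sqrt((H+B)/B) = 1.0814
Q* = 341.0382 * 1.0814 = 368.8129

368.8129 units


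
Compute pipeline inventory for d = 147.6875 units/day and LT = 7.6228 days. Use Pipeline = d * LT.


Pipeline = 147.6875 * 7.6228 = 1125.7923

1125.7923 units


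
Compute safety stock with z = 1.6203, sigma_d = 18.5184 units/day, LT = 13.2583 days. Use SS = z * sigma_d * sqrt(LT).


sqrt(LT) = sqrt(13.2583) = 3.6412
SS = 1.6203 * 18.5184 * 3.6412 = 109.2554

109.2554 units


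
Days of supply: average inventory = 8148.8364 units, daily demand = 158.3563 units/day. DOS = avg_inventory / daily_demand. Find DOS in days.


DOS = 8148.8364 / 158.3563 = 51.4589

51.4589 days


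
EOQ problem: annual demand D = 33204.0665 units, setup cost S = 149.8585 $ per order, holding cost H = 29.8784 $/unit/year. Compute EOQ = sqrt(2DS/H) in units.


2*D*S = 2 * 33204.0665 * 149.8585 = 9951823.1992
2*D*S/H = 333077.5142
EOQ = sqrt(333077.5142) = 577.1287

577.1287 units


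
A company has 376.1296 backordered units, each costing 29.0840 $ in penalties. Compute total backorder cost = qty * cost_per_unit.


Total = 376.1296 * 29.0840 = 10939.3533

10939.3533 $


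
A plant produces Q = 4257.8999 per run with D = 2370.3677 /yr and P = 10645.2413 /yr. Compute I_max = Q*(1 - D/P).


D/P = 0.2227
1 - D/P = 0.7773
I_max = 4257.8999 * 0.7773 = 3309.7966

3309.7966 units


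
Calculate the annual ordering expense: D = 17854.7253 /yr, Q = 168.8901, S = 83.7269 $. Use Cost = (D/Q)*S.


Number of orders = D/Q = 105.7180
Cost = 105.7180 * 83.7269 = 8851.4413

8851.4413 $/yr


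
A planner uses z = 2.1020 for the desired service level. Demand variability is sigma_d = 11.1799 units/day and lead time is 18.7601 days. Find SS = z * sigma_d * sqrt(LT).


sqrt(LT) = sqrt(18.7601) = 4.3313
SS = 2.1020 * 11.1799 * 4.3313 = 101.7860

101.7860 units


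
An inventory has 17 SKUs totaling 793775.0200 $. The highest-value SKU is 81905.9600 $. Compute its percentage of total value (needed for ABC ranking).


Top item = 81905.9600
Total = 793775.0200
Percentage = 81905.9600 / 793775.0200 * 100 = 10.3185

10.3185%


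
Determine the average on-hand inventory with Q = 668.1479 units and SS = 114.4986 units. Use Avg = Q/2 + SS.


Q/2 = 334.0740
Avg = 334.0740 + 114.4986 = 448.5726

448.5726 units


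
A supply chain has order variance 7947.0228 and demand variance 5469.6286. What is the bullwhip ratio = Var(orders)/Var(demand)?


BW = 7947.0228 / 5469.6286 = 1.4529

1.4529


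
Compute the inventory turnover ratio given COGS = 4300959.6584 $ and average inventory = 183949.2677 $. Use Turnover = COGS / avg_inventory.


Turnover = 4300959.6584 / 183949.2677 = 23.3812

23.3812


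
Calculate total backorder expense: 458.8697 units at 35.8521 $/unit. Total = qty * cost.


Total = 458.8697 * 35.8521 = 16451.4424

16451.4424 $


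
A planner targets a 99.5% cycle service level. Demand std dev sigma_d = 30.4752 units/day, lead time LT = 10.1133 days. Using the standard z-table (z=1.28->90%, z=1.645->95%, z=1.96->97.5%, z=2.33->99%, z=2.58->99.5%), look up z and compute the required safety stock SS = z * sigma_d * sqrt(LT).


From the table, SL = 99.5% corresponds to z = 2.58
sqrt(LT) = sqrt(10.1133) = 3.1801
SS = 2.58 * 30.4752 * 3.1801 = 250.0419

250.0419 units


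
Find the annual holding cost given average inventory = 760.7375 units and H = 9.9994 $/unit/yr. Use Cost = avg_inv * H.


Cost = 760.7375 * 9.9994 = 7606.9186

7606.9186 $/yr


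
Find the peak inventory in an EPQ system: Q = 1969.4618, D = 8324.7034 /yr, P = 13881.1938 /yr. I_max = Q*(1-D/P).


D/P = 0.5997
1 - D/P = 0.4003
I_max = 1969.4618 * 0.4003 = 788.3541

788.3541 units


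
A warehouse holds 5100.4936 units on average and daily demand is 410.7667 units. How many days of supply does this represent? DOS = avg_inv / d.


DOS = 5100.4936 / 410.7667 = 12.4170

12.4170 days


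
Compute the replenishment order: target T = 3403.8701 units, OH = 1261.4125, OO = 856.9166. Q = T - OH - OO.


Inventory position = OH + OO = 1261.4125 + 856.9166 = 2118.3291
Q = 3403.8701 - 2118.3291 = 1285.5410

1285.5410 units


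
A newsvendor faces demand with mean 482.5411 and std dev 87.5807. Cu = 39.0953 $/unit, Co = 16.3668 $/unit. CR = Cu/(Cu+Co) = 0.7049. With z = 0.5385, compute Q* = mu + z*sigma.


CR = Cu/(Cu+Co) = 39.0953/(39.0953+16.3668) = 0.7049
z = 0.5385
Q* = 482.5411 + 0.5385 * 87.5807 = 529.7033

529.7033 units


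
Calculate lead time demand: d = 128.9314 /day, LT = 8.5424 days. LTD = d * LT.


LTD = 128.9314 * 8.5424 = 1101.3836

1101.3836 units


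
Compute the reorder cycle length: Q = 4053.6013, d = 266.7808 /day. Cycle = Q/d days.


Cycle = 4053.6013 / 266.7808 = 15.1945

15.1945 days


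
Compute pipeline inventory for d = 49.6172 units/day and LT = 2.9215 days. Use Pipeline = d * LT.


Pipeline = 49.6172 * 2.9215 = 144.9566

144.9566 units


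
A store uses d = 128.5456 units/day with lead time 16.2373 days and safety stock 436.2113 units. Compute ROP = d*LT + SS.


d*LT = 128.5456 * 16.2373 = 2087.2335
ROP = 2087.2335 + 436.2113 = 2523.4448

2523.4448 units


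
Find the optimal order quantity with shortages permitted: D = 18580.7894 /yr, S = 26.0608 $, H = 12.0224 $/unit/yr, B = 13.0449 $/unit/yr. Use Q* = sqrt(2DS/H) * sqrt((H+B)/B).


sqrt(2DS/H) = 283.8215
sqrt((H+B)/B) = 1.3862
Q* = 283.8215 * 1.3862 = 393.4402

393.4402 units


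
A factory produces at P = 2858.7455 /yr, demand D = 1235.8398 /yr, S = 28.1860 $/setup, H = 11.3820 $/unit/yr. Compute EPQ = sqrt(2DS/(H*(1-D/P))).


1 - D/P = 1 - 0.4323 = 0.5677
H*(1-D/P) = 6.4615
2DS = 69666.7612
EPQ = sqrt(10781.7498) = 103.8352

103.8352 units


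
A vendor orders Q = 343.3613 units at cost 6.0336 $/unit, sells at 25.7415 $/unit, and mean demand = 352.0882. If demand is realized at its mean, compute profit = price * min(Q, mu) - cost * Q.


Sales at mu = min(343.3613, 352.0882) = 343.3613
Revenue = 25.7415 * 343.3613 = 8838.6349
Total cost = 6.0336 * 343.3613 = 2071.7047
Profit = 8838.6349 - 2071.7047 = 6766.9302

6766.9302 $


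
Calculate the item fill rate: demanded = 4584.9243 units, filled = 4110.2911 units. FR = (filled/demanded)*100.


FR = 4110.2911 / 4584.9243 * 100 = 89.6480

89.6480%


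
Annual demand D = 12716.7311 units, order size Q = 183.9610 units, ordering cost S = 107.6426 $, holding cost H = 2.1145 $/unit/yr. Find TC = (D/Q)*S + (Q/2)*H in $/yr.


Ordering cost = D*S/Q = 7441.0446
Holding cost = Q*H/2 = 194.4928
TC = 7441.0446 + 194.4928 = 7635.5373

7635.5373 $/yr


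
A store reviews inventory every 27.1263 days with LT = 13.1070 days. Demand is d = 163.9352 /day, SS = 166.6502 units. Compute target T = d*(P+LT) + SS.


P + LT = 40.2333
d*(P+LT) = 163.9352 * 40.2333 = 6595.6541
T = 6595.6541 + 166.6502 = 6762.3043

6762.3043 units


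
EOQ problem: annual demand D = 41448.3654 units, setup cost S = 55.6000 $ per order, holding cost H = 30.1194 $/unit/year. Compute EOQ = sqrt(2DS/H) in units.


2*D*S = 2 * 41448.3654 * 55.6000 = 4609058.2325
2*D*S/H = 153026.2300
EOQ = sqrt(153026.2300) = 391.1857

391.1857 units


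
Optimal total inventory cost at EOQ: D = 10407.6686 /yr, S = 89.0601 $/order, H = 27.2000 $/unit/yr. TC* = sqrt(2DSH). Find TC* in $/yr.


2*D*S*H = 50423795.5418
TC* = sqrt(50423795.5418) = 7100.9715

7100.9715 $/yr


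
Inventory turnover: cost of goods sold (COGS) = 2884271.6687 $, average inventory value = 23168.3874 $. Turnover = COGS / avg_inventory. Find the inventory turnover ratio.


Turnover = 2884271.6687 / 23168.3874 = 124.4917

124.4917


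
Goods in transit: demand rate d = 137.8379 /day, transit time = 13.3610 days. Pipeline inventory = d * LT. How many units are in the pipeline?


Pipeline = 137.8379 * 13.3610 = 1841.6522

1841.6522 units


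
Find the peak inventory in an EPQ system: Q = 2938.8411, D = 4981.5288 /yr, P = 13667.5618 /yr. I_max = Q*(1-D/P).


D/P = 0.3645
1 - D/P = 0.6355
I_max = 2938.8411 * 0.6355 = 1867.6975

1867.6975 units


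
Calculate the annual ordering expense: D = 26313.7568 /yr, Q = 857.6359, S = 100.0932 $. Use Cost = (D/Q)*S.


Number of orders = D/Q = 30.6817
Cost = 30.6817 * 100.0932 = 3071.0330

3071.0330 $/yr


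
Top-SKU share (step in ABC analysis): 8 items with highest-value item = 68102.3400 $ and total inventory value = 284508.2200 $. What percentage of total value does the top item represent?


Top item = 68102.3400
Total = 284508.2200
Percentage = 68102.3400 / 284508.2200 * 100 = 23.9369

23.9369%


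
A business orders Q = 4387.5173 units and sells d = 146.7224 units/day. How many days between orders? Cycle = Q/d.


Cycle = 4387.5173 / 146.7224 = 29.9035

29.9035 days


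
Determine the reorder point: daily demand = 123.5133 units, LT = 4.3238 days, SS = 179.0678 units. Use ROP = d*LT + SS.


d*LT = 123.5133 * 4.3238 = 534.0468
ROP = 534.0468 + 179.0678 = 713.1146

713.1146 units


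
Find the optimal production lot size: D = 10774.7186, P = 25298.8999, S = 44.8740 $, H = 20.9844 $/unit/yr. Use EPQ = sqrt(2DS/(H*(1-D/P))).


1 - D/P = 1 - 0.4259 = 0.5741
H*(1-D/P) = 12.0472
2DS = 967009.4449
EPQ = sqrt(80268.3129) = 283.3166

283.3166 units


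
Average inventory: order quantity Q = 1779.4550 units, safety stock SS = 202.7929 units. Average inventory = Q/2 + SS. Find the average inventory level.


Q/2 = 889.7275
Avg = 889.7275 + 202.7929 = 1092.5204

1092.5204 units


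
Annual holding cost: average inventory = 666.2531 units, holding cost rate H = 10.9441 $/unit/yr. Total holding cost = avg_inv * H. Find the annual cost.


Cost = 666.2531 * 10.9441 = 7291.5406

7291.5406 $/yr


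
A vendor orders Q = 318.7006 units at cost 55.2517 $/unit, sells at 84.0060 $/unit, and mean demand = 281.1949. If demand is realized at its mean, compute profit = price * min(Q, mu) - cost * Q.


Sales at mu = min(318.7006, 281.1949) = 281.1949
Revenue = 84.0060 * 281.1949 = 23622.0588
Total cost = 55.2517 * 318.7006 = 17608.7499
Profit = 23622.0588 - 17608.7499 = 6013.3088

6013.3088 $


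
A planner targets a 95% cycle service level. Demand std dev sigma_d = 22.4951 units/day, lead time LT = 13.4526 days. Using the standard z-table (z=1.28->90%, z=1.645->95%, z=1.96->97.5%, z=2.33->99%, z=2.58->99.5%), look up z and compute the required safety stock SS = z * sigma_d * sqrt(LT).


From the table, SL = 95% corresponds to z = 1.645
sqrt(LT) = sqrt(13.4526) = 3.6678
SS = 1.645 * 22.4951 * 3.6678 = 135.7241

135.7241 units


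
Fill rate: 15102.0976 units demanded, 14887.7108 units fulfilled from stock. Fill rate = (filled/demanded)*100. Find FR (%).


FR = 14887.7108 / 15102.0976 * 100 = 98.5804

98.5804%


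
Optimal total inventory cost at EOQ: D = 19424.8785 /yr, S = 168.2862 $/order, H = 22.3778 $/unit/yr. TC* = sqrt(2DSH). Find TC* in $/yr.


2*D*S*H = 146303325.7815
TC* = sqrt(146303325.7815) = 12095.5912

12095.5912 $/yr


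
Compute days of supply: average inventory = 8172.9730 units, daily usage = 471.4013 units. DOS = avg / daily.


DOS = 8172.9730 / 471.4013 = 17.3376

17.3376 days


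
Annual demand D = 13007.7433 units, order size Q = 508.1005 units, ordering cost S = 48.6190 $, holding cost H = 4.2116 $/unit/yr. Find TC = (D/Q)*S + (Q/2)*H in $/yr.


Ordering cost = D*S/Q = 1244.6819
Holding cost = Q*H/2 = 1069.9580
TC = 1244.6819 + 1069.9580 = 2314.6399

2314.6399 $/yr


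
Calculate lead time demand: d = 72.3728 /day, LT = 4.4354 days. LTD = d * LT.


LTD = 72.3728 * 4.4354 = 321.0023

321.0023 units


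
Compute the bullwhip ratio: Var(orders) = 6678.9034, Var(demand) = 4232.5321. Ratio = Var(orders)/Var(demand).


BW = 6678.9034 / 4232.5321 = 1.5780

1.5780


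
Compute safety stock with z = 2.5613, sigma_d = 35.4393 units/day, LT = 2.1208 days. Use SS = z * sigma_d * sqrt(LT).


sqrt(LT) = sqrt(2.1208) = 1.4563
SS = 2.5613 * 35.4393 * 1.4563 = 132.1890

132.1890 units


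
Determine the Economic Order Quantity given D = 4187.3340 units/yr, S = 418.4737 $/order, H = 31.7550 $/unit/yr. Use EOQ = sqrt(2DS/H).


2*D*S = 2 * 4187.3340 * 418.4737 = 3504578.3042
2*D*S/H = 110363.0390
EOQ = sqrt(110363.0390) = 332.2093

332.2093 units


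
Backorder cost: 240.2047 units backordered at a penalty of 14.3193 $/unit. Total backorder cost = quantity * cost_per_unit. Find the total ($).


Total = 240.2047 * 14.3193 = 3439.5632

3439.5632 $


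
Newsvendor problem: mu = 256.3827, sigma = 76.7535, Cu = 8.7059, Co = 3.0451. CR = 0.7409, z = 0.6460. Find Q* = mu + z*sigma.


CR = Cu/(Cu+Co) = 8.7059/(8.7059+3.0451) = 0.7409
z = 0.6460
Q* = 256.3827 + 0.6460 * 76.7535 = 305.9655

305.9655 units


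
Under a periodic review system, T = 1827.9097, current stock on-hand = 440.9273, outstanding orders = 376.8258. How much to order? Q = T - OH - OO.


Inventory position = OH + OO = 440.9273 + 376.8258 = 817.7531
Q = 1827.9097 - 817.7531 = 1010.1566

1010.1566 units


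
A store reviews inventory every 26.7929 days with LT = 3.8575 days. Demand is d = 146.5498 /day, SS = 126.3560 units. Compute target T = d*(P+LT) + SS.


P + LT = 30.6504
d*(P+LT) = 146.5498 * 30.6504 = 4491.8100
T = 4491.8100 + 126.3560 = 4618.1660

4618.1660 units


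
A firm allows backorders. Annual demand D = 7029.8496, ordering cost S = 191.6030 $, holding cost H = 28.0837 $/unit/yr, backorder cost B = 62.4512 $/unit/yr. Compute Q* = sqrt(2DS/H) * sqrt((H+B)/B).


sqrt(2DS/H) = 309.7148
sqrt((H+B)/B) = 1.2040
Q* = 309.7148 * 1.2040 = 372.9062

372.9062 units


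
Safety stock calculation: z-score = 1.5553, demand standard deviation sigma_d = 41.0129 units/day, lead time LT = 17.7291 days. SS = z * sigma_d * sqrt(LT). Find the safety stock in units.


sqrt(LT) = sqrt(17.7291) = 4.2106
SS = 1.5553 * 41.0129 * 4.2106 = 268.5827

268.5827 units


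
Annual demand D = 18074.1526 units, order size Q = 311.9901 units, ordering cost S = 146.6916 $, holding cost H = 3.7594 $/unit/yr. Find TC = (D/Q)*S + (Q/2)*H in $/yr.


Ordering cost = D*S/Q = 8498.1106
Holding cost = Q*H/2 = 586.4478
TC = 8498.1106 + 586.4478 = 9084.5584

9084.5584 $/yr


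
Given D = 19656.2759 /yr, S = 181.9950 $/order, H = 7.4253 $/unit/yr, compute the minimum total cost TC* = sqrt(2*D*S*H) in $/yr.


2*D*S*H = 53125703.8028
TC* = sqrt(53125703.8028) = 7288.7381

7288.7381 $/yr


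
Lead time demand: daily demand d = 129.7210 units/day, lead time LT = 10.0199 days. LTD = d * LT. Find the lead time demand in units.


LTD = 129.7210 * 10.0199 = 1299.7914

1299.7914 units


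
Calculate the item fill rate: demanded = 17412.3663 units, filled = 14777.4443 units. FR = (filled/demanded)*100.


FR = 14777.4443 / 17412.3663 * 100 = 84.8675

84.8675%


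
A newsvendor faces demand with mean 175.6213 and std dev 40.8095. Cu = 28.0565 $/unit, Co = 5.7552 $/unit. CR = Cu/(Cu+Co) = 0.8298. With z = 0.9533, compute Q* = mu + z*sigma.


CR = Cu/(Cu+Co) = 28.0565/(28.0565+5.7552) = 0.8298
z = 0.9533
Q* = 175.6213 + 0.9533 * 40.8095 = 214.5250

214.5250 units


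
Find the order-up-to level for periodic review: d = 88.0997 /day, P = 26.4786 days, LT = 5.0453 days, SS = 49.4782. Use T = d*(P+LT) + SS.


P + LT = 31.5239
d*(P+LT) = 88.0997 * 31.5239 = 2777.2461
T = 2777.2461 + 49.4782 = 2826.7243

2826.7243 units


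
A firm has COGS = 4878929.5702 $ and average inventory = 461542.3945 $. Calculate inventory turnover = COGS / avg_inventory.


Turnover = 4878929.5702 / 461542.3945 = 10.5709

10.5709


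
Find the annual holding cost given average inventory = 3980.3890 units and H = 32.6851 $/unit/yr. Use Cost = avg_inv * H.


Cost = 3980.3890 * 32.6851 = 130099.4125

130099.4125 $/yr


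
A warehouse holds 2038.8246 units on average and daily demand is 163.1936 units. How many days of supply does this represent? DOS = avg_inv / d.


DOS = 2038.8246 / 163.1936 = 12.4933

12.4933 days


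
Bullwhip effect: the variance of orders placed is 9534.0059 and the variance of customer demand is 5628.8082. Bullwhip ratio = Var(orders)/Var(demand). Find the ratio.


BW = 9534.0059 / 5628.8082 = 1.6938

1.6938


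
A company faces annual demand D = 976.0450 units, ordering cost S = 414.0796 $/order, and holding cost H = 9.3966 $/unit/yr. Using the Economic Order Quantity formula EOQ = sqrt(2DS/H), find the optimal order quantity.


2*D*S = 2 * 976.0450 * 414.0796 = 808320.6464
2*D*S/H = 86022.6727
EOQ = sqrt(86022.6727) = 293.2962

293.2962 units


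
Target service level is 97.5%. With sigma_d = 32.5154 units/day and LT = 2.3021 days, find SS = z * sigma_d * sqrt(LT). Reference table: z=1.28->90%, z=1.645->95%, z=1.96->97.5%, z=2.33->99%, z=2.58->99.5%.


From the table, SL = 97.5% corresponds to z = 1.96
sqrt(LT) = sqrt(2.3021) = 1.5173
SS = 1.96 * 32.5154 * 1.5173 = 96.6957

96.6957 units


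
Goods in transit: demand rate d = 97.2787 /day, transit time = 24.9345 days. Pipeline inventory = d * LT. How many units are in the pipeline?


Pipeline = 97.2787 * 24.9345 = 2425.5957

2425.5957 units


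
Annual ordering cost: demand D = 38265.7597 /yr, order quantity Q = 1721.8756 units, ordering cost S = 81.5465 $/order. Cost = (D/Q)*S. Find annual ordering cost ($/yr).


Number of orders = D/Q = 22.2233
Cost = 22.2233 * 81.5465 = 1812.2324

1812.2324 $/yr


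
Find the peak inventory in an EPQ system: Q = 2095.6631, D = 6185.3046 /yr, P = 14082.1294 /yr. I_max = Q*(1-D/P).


D/P = 0.4392
1 - D/P = 0.5608
I_max = 2095.6631 * 0.5608 = 1175.1834

1175.1834 units


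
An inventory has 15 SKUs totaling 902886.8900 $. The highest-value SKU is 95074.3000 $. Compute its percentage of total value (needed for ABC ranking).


Top item = 95074.3000
Total = 902886.8900
Percentage = 95074.3000 / 902886.8900 * 100 = 10.5300

10.5300%


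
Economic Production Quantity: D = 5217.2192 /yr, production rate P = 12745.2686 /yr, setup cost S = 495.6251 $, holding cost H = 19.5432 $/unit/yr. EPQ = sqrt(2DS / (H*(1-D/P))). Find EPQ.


1 - D/P = 1 - 0.4093 = 0.5907
H*(1-D/P) = 11.5433
2DS = 5171569.5754
EPQ = sqrt(448015.6938) = 669.3397

669.3397 units


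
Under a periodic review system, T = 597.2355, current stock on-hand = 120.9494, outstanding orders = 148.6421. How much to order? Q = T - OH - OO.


Inventory position = OH + OO = 120.9494 + 148.6421 = 269.5915
Q = 597.2355 - 269.5915 = 327.6440

327.6440 units


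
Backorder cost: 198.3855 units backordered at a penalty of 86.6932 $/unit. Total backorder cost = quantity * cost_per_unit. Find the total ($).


Total = 198.3855 * 86.6932 = 17198.6738

17198.6738 $


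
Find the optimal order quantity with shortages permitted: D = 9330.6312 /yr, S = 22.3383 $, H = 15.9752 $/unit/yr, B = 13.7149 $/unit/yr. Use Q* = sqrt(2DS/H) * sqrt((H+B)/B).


sqrt(2DS/H) = 161.5372
sqrt((H+B)/B) = 1.4713
Q* = 161.5372 * 1.4713 = 237.6741

237.6741 units


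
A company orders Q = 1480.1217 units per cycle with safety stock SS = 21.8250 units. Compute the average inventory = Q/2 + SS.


Q/2 = 740.0608
Avg = 740.0608 + 21.8250 = 761.8859

761.8859 units


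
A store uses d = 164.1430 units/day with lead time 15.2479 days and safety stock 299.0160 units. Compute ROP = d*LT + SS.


d*LT = 164.1430 * 15.2479 = 2502.8360
ROP = 2502.8360 + 299.0160 = 2801.8520

2801.8520 units


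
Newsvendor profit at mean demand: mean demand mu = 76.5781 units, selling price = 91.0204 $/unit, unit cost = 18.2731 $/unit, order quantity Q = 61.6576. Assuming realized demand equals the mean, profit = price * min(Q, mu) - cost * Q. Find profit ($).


Sales at mu = min(61.6576, 76.5781) = 61.6576
Revenue = 91.0204 * 61.6576 = 5612.0994
Total cost = 18.2731 * 61.6576 = 1126.6755
Profit = 5612.0994 - 1126.6755 = 4485.4239

4485.4239 $


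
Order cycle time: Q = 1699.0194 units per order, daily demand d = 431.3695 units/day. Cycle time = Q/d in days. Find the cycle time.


Cycle = 1699.0194 / 431.3695 = 3.9387

3.9387 days


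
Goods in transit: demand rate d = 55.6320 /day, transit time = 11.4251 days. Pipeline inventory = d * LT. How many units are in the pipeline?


Pipeline = 55.6320 * 11.4251 = 635.6012

635.6012 units


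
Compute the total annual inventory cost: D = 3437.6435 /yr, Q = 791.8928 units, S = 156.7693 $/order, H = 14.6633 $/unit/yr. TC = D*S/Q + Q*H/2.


Ordering cost = D*S/Q = 680.5428
Holding cost = Q*H/2 = 5805.8808
TC = 680.5428 + 5805.8808 = 6486.4237

6486.4237 $/yr


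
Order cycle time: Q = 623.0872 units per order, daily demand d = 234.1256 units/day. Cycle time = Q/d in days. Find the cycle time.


Cycle = 623.0872 / 234.1256 = 2.6613

2.6613 days


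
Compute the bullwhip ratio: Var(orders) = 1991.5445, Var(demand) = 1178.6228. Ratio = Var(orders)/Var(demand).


BW = 1991.5445 / 1178.6228 = 1.6897

1.6897


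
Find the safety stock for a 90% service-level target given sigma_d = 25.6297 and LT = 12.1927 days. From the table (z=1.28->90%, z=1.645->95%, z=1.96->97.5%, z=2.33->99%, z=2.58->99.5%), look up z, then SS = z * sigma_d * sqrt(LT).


From the table, SL = 90% corresponds to z = 1.28
sqrt(LT) = sqrt(12.1927) = 3.4918
SS = 1.28 * 25.6297 * 3.4918 = 114.5522

114.5522 units


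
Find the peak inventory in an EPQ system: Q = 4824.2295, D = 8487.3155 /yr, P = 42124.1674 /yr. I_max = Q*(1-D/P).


D/P = 0.2015
1 - D/P = 0.7985
I_max = 4824.2295 * 0.7985 = 3852.2279

3852.2279 units


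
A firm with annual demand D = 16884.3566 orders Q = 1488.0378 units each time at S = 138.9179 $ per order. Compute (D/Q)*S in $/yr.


Number of orders = D/Q = 11.3467
Cost = 11.3467 * 138.9179 = 1576.2633

1576.2633 $/yr


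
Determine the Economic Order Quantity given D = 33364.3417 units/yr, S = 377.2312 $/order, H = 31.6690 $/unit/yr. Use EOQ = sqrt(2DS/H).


2*D*S = 2 * 33364.3417 * 377.2312 = 25172141.3134
2*D*S/H = 794851.1577
EOQ = sqrt(794851.1577) = 891.5443

891.5443 units


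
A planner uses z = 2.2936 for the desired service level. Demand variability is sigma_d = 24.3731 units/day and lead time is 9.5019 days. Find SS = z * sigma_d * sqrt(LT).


sqrt(LT) = sqrt(9.5019) = 3.0825
SS = 2.2936 * 24.3731 * 3.0825 = 172.3192

172.3192 units


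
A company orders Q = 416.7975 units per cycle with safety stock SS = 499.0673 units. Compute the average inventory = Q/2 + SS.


Q/2 = 208.3988
Avg = 208.3988 + 499.0673 = 707.4660

707.4660 units


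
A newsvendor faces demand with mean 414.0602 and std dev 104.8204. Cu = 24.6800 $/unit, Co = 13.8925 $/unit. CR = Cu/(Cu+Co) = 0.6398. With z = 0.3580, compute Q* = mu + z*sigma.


CR = Cu/(Cu+Co) = 24.6800/(24.6800+13.8925) = 0.6398
z = 0.3580
Q* = 414.0602 + 0.3580 * 104.8204 = 451.5859

451.5859 units


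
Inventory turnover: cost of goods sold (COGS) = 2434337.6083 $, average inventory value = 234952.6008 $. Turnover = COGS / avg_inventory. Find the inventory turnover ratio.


Turnover = 2434337.6083 / 234952.6008 = 10.3610

10.3610


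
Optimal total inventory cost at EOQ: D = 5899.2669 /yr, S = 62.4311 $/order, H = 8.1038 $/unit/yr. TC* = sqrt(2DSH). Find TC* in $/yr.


2*D*S*H = 5969222.1552
TC* = sqrt(5969222.1552) = 2443.1992

2443.1992 $/yr


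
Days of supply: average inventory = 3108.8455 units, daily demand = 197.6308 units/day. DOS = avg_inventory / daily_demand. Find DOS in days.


DOS = 3108.8455 / 197.6308 = 15.7306

15.7306 days


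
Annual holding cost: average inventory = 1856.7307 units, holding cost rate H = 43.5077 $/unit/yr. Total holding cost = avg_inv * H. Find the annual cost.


Cost = 1856.7307 * 43.5077 = 80782.0823

80782.0823 $/yr


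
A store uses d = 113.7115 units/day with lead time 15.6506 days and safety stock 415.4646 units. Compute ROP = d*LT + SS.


d*LT = 113.7115 * 15.6506 = 1779.6532
ROP = 1779.6532 + 415.4646 = 2195.1178

2195.1178 units


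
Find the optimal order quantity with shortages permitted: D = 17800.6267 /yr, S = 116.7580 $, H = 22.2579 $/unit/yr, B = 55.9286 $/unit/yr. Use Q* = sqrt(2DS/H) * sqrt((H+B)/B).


sqrt(2DS/H) = 432.1494
sqrt((H+B)/B) = 1.1824
Q* = 432.1494 * 1.1824 = 510.9552

510.9552 units


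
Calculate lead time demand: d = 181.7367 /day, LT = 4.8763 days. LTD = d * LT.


LTD = 181.7367 * 4.8763 = 886.2027

886.2027 units


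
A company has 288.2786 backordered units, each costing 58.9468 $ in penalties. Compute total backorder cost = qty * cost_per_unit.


Total = 288.2786 * 58.9468 = 16993.1010

16993.1010 $


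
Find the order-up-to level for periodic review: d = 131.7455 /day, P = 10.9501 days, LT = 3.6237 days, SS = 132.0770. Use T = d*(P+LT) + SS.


P + LT = 14.5738
d*(P+LT) = 131.7455 * 14.5738 = 1920.0326
T = 1920.0326 + 132.0770 = 2052.1096

2052.1096 units


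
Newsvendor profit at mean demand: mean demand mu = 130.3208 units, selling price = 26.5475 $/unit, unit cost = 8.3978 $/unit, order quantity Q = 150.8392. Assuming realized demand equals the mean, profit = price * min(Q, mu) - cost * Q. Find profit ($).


Sales at mu = min(150.8392, 130.3208) = 130.3208
Revenue = 26.5475 * 130.3208 = 3459.6914
Total cost = 8.3978 * 150.8392 = 1266.7174
Profit = 3459.6914 - 1266.7174 = 2192.9740

2192.9740 $


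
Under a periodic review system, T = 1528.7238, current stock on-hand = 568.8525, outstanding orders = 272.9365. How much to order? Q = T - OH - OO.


Inventory position = OH + OO = 568.8525 + 272.9365 = 841.7890
Q = 1528.7238 - 841.7890 = 686.9348

686.9348 units


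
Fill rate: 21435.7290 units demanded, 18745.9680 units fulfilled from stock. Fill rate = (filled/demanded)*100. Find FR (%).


FR = 18745.9680 / 21435.7290 * 100 = 87.4520

87.4520%


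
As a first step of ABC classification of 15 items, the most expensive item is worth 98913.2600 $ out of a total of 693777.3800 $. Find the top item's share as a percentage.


Top item = 98913.2600
Total = 693777.3800
Percentage = 98913.2600 / 693777.3800 * 100 = 14.2572

14.2572%


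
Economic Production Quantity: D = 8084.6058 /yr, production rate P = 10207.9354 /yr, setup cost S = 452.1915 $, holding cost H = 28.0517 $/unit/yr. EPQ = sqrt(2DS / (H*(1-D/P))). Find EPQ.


1 - D/P = 1 - 0.7920 = 0.2080
H*(1-D/P) = 5.8350
2DS = 7311580.0472
EPQ = sqrt(1253061.9781) = 1119.4025

1119.4025 units


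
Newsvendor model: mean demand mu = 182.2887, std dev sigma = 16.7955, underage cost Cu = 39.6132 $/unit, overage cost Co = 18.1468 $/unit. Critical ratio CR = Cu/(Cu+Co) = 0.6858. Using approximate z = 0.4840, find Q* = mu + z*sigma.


CR = Cu/(Cu+Co) = 39.6132/(39.6132+18.1468) = 0.6858
z = 0.4840
Q* = 182.2887 + 0.4840 * 16.7955 = 190.4177

190.4177 units


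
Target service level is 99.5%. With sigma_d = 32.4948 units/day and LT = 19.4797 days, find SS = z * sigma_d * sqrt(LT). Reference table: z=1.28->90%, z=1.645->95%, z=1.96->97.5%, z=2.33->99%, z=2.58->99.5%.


From the table, SL = 99.5% corresponds to z = 2.58
sqrt(LT) = sqrt(19.4797) = 4.4136
SS = 2.58 * 32.4948 * 4.4136 = 370.0196

370.0196 units


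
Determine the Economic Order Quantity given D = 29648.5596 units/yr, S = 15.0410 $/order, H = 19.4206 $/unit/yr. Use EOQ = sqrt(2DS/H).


2*D*S = 2 * 29648.5596 * 15.0410 = 891887.9699
2*D*S/H = 45924.8411
EOQ = sqrt(45924.8411) = 214.3008

214.3008 units
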